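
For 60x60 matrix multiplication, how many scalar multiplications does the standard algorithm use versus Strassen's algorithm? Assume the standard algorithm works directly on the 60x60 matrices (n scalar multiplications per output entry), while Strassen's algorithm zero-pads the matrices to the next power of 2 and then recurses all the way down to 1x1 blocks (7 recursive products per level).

Matrix multiplication for 60x60 matrices:

Strassen's algorithm requires power-of-2 dimensions. Pad 60x60 to 64x64 (next power of 2).

Standard algorithm: 60^3 = 216000 multiplications
Strassen's algorithm: 7^(log2(64)) = 7^6 = 117649 multiplications
Savings: 216000 - 117649 = 98351 multiplications

Standard: 216000 multiplications (60^3). Strassen: 117649 multiplications (7^6, after padding to 64x64). Strassen reduces 8 recursive multiplications to 7 at each level.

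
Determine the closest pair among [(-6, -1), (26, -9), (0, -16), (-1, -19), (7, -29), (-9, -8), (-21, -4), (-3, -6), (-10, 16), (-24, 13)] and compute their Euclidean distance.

Computing all pairwise distances among 10 points:

d((-6, -1), (26, -9)) = 32.9848
d((-6, -1), (0, -16)) = 16.1555
d((-6, -1), (-1, -19)) = 18.6815
d((-6, -1), (7, -29)) = 30.8707
d((-6, -1), (-9, -8)) = 7.6158
d((-6, -1), (-21, -4)) = 15.2971
d((-6, -1), (-3, -6)) = 5.831
d((-6, -1), (-10, 16)) = 17.4642
d((-6, -1), (-24, 13)) = 22.8035
d((26, -9), (0, -16)) = 26.9258
d((26, -9), (-1, -19)) = 28.7924
d((26, -9), (7, -29)) = 27.5862
d((26, -9), (-9, -8)) = 35.0143
d((26, -9), (-21, -4)) = 47.2652
d((26, -9), (-3, -6)) = 29.1548
d((26, -9), (-10, 16)) = 43.8292
d((26, -9), (-24, 13)) = 54.626
d((0, -16), (-1, -19)) = 3.1623 <-- minimum
d((0, -16), (7, -29)) = 14.7648
d((0, -16), (-9, -8)) = 12.0416
d((0, -16), (-21, -4)) = 24.1868
d((0, -16), (-3, -6)) = 10.4403
d((0, -16), (-10, 16)) = 33.5261
d((0, -16), (-24, 13)) = 37.6431
d((-1, -19), (7, -29)) = 12.8062
d((-1, -19), (-9, -8)) = 13.6015
d((-1, -19), (-21, -4)) = 25.0
d((-1, -19), (-3, -6)) = 13.1529
d((-1, -19), (-10, 16)) = 36.1386
d((-1, -19), (-24, 13)) = 39.4081
d((7, -29), (-9, -8)) = 26.4008
d((7, -29), (-21, -4)) = 37.5366
d((7, -29), (-3, -6)) = 25.0799
d((7, -29), (-10, 16)) = 48.1041
d((7, -29), (-24, 13)) = 52.2015
d((-9, -8), (-21, -4)) = 12.6491
d((-9, -8), (-3, -6)) = 6.3246
d((-9, -8), (-10, 16)) = 24.0208
d((-9, -8), (-24, 13)) = 25.807
d((-21, -4), (-3, -6)) = 18.1108
d((-21, -4), (-10, 16)) = 22.8254
d((-21, -4), (-24, 13)) = 17.2627
d((-3, -6), (-10, 16)) = 23.0868
d((-3, -6), (-24, 13)) = 28.3196
d((-10, 16), (-24, 13)) = 14.3178

Closest pair: (0, -16) and (-1, -19) with distance 3.1623

The closest pair is (0, -16) and (-1, -19) with Euclidean distance 3.1623. For 10 points, brute-force pairwise comparison is shown above. For large n, the divide-and-conquer algorithm (sort by x, recurse on halves, check the dividing strip) achieves O(n log n).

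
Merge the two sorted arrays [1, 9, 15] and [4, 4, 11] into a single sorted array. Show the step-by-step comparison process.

Merging process:

Compare 1 vs 4: take 1 from left. Merged: [1]
Compare 9 vs 4: take 4 from right. Merged: [1, 4]
Compare 9 vs 4: take 4 from right. Merged: [1, 4, 4]
Compare 9 vs 11: take 9 from left. Merged: [1, 4, 4, 9]
Compare 15 vs 11: take 11 from right. Merged: [1, 4, 4, 9, 11]
Append remaining from left: [15]. Merged: [1, 4, 4, 9, 11, 15]

Final merged array: [1, 4, 4, 9, 11, 15]
Total comparisons: 5

The merged array is [1, 4, 4, 9, 11, 15], requiring 5 comparisons. The merge step runs in O(n) time where n is the total number of elements.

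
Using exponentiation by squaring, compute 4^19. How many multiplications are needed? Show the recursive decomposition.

Computing 4^19 by squaring (build up from 4^1; each line after the first costs one multiplication):

4^1 = 4
4^2 = (4^1)^2 = 4^2 = 16
4^4 = (4^2)^2 = 16^2 = 256
4^8 = (4^4)^2 = 256^2 = 65536
4^9 = 4 * 4^8 = 4 * 65536 = 262144
4^18 = (4^9)^2 = 262144^2 = 68719476736
4^19 = 4 * 4^18 = 4 * 68719476736 = 274877906944

Result: 274877906944
Multiplications needed: 6 (6 lines after 4^1)

4^19 = 274877906944. Using exponentiation by squaring, this requires 6 multiplications. The key idea: if the exponent is even, square the half-power; if odd, multiply by the base once.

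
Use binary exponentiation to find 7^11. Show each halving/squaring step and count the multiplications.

Computing 7^11 by squaring (build up from 7^1; each line after the first costs one multiplication):

7^1 = 7
7^2 = (7^1)^2 = 7^2 = 49
7^4 = (7^2)^2 = 49^2 = 2401
7^5 = 7 * 7^4 = 7 * 2401 = 16807
7^10 = (7^5)^2 = 16807^2 = 282475249
7^11 = 7 * 7^10 = 7 * 282475249 = 1977326743

Result: 1977326743
Multiplications needed: 5 (5 lines after 7^1)

7^11 = 1977326743. Using exponentiation by squaring, this requires 5 multiplications. The key idea: if the exponent is even, square the half-power; if odd, multiply by the base once.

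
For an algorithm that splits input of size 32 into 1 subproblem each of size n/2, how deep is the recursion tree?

For divide and conquer with division factor 2:

Problem sizes at each level:
Level 0: 32
Level 1: 16
Level 2: 8
Level 3: 4
Level 4: 2
Level 5: 1

The root is level 0 and the size-1 base case is level 5 (the tree spans levels 0 through 5, i.e. 6 levels counting the root), so the depth is the number of divisions: log_2(32) = 5

The recursion tree depth is log_2(32) = 5. At each level, the problem size is divided by 2, so it takes 5 divisions to reduce to a base case of size 1. The algorithm makes 1 recursive call at each level.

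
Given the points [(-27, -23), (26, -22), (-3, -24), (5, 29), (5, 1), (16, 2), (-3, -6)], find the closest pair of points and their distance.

Computing all pairwise distances among 7 points:

d((-27, -23), (26, -22)) = 53.0094
d((-27, -23), (-3, -24)) = 24.0208
d((-27, -23), (5, 29)) = 61.0574
d((-27, -23), (5, 1)) = 40.0
d((-27, -23), (16, 2)) = 49.7393
d((-27, -23), (-3, -6)) = 29.4109
d((26, -22), (-3, -24)) = 29.0689
d((26, -22), (5, 29)) = 55.1543
d((26, -22), (5, 1)) = 31.1448
d((26, -22), (16, 2)) = 26.0
d((26, -22), (-3, -6)) = 33.121
d((-3, -24), (5, 29)) = 53.6004
d((-3, -24), (5, 1)) = 26.2488
d((-3, -24), (16, 2)) = 32.2025
d((-3, -24), (-3, -6)) = 18.0
d((5, 29), (5, 1)) = 28.0
d((5, 29), (16, 2)) = 29.1548
d((5, 29), (-3, -6)) = 35.9026
d((5, 1), (16, 2)) = 11.0454
d((5, 1), (-3, -6)) = 10.6301 <-- minimum
d((16, 2), (-3, -6)) = 20.6155

Closest pair: (5, 1) and (-3, -6) with distance 10.6301

The closest pair is (5, 1) and (-3, -6) with Euclidean distance 10.6301. For 7 points, brute-force pairwise comparison is shown above. For large n, the divide-and-conquer algorithm (sort by x, recurse on halves, check the dividing strip) achieves O(n log n).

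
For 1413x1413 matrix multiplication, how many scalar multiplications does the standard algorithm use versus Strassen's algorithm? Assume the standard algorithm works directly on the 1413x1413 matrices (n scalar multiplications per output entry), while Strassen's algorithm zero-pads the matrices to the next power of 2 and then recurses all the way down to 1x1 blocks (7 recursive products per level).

Matrix multiplication for 1413x1413 matrices:

Strassen's algorithm requires power-of-2 dimensions. Pad 1413x1413 to 2048x2048 (next power of 2).

Standard algorithm: 1413^3 = 2821151997 multiplications
Strassen's algorithm: 7^(log2(2048)) = 7^11 = 1977326743 multiplications
Savings: 2821151997 - 1977326743 = 843825254 multiplications

Standard: 2821151997 multiplications (1413^3). Strassen: 1977326743 multiplications (7^11, after padding to 2048x2048). Strassen reduces 8 recursive multiplications to 7 at each level.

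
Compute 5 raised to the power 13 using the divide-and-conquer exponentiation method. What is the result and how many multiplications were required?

Computing 5^13 by squaring (build up from 5^1; each line after the first costs one multiplication):

5^1 = 5
5^2 = (5^1)^2 = 5^2 = 25
5^3 = 5 * 5^2 = 5 * 25 = 125
5^6 = (5^3)^2 = 125^2 = 15625
5^12 = (5^6)^2 = 15625^2 = 244140625
5^13 = 5 * 5^12 = 5 * 244140625 = 1220703125

Result: 1220703125
Multiplications needed: 5 (5 lines after 5^1)

5^13 = 1220703125. Using exponentiation by squaring, this requires 5 multiplications. The key idea: if the exponent is even, square the half-power; if odd, multiply by the base once.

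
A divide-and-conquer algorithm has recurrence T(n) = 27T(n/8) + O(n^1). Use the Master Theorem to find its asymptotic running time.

Master Theorem for T(n) = 27T(n/8) + O(n^1):

a = 27, b = 8, c = 1
log_b(a) = log_8(27) = 1.5850

Case 1: c = 1 < log_8(27) = 1.5850
T(n) = O(n^(log_8 27))

For T(n) = 27T(n/8) + O(n^1): log_8(27) = 1.5850. This is Case 1 of the Master Theorem (c < log_b(a), work dominated by leaves), giving O(n^(log_8 27)).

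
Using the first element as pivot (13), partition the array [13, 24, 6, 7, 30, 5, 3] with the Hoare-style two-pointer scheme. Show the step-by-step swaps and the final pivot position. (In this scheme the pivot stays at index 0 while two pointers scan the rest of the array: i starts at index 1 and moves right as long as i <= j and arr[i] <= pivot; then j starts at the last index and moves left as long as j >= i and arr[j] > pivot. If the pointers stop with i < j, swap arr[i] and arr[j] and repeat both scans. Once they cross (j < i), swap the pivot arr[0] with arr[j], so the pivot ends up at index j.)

Hoare-style two-pointer partition with pivot = 13:

Initial array: [13, 24, 6, 7, 30, 5, 3]

Pointers start at i = 1, j = 6.
i stops at index 1 (arr[1]=24 > 13), j stops at index 6 (arr[6]=3 <= 13): swap arr[1] and arr[6], array becomes [13, 3, 6, 7, 30, 5, 24]
i stops at index 4 (arr[4]=30 > 13), j stops at index 5 (arr[5]=5 <= 13): swap arr[4] and arr[5], array becomes [13, 3, 6, 7, 5, 30, 24]
i ends at 5, j ends at 4: the pointers have crossed (j < i), so scanning stops.

Swap pivot arr[0] with arr[4] to place pivot at position 4: [5, 3, 6, 7, 13, 30, 24]
Pivot position: 4

After partitioning with pivot 13, the array becomes [5, 3, 6, 7, 13, 30, 24]. The pivot is placed at index 4. All elements to the left of the pivot are <= 13, and all elements to the right are > 13.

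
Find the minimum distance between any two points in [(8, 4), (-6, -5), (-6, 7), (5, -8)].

Computing all pairwise distances among 4 points:

d((8, 4), (-6, -5)) = 16.6433
d((8, 4), (-6, 7)) = 14.3178
d((8, 4), (5, -8)) = 12.3693
d((-6, -5), (-6, 7)) = 12.0
d((-6, -5), (5, -8)) = 11.4018 <-- minimum
d((-6, 7), (5, -8)) = 18.6011

Closest pair: (-6, -5) and (5, -8) with distance 11.4018

The closest pair is (-6, -5) and (5, -8) with Euclidean distance 11.4018. For 4 points, brute-force pairwise comparison is shown above. For large n, the divide-and-conquer algorithm (sort by x, recurse on halves, check the dividing strip) achieves O(n log n).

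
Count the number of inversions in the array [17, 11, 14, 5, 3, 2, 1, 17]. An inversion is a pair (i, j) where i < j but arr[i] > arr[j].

Finding inversions in [17, 11, 14, 5, 3, 2, 1, 17]:

(0, 1): arr[0]=17 > arr[1]=11
(0, 2): arr[0]=17 > arr[2]=14
(0, 3): arr[0]=17 > arr[3]=5
(0, 4): arr[0]=17 > arr[4]=3
(0, 5): arr[0]=17 > arr[5]=2
(0, 6): arr[0]=17 > arr[6]=1
(1, 3): arr[1]=11 > arr[3]=5
(1, 4): arr[1]=11 > arr[4]=3
(1, 5): arr[1]=11 > arr[5]=2
(1, 6): arr[1]=11 > arr[6]=1
(2, 3): arr[2]=14 > arr[3]=5
(2, 4): arr[2]=14 > arr[4]=3
(2, 5): arr[2]=14 > arr[5]=2
(2, 6): arr[2]=14 > arr[6]=1
(3, 4): arr[3]=5 > arr[4]=3
(3, 5): arr[3]=5 > arr[5]=2
(3, 6): arr[3]=5 > arr[6]=1
(4, 5): arr[4]=3 > arr[5]=2
(4, 6): arr[4]=3 > arr[6]=1
(5, 6): arr[5]=2 > arr[6]=1

Total inversions: 20

The array has 20 inversion(s): (0,1), (0,2), (0,3), (0,4), (0,5), (0,6), (1,3), (1,4), (1,5), (1,6), (2,3), (2,4), (2,5), (2,6), (3,4), (3,5), (3,6), (4,5), (4,6), (5,6). Each pair (i,j) satisfies i < j and arr[i] > arr[j].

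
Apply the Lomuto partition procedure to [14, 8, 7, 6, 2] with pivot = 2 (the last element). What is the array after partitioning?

Lomuto partition with pivot = 2:

Initial array: [14, 8, 7, 6, 2]

arr[0]=14 > 2: no swap
arr[1]=8 > 2: no swap
arr[2]=7 > 2: no swap
arr[3]=6 > 2: no swap

Place pivot at position 0: [2, 8, 7, 6, 14]
Pivot position: 0

After partitioning with pivot 2, the array becomes [2, 8, 7, 6, 14]. The pivot is placed at index 0. All elements to the left of the pivot are <= 2, and all elements to the right are > 2.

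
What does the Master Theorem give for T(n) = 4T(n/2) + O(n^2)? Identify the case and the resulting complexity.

Master Theorem for T(n) = 4T(n/2) + O(n^2):

a = 4, b = 2, c = 2
log_b(a) = log_2(4) = 2.0000

Case 2: c = 2 = log_2(4) = 2.0000
T(n) = O(n^2 log n) = O(n^2 log n)

For T(n) = 4T(n/2) + O(n^2): log_2(4) = 2.0000. This is Case 2 of the Master Theorem (c = log_b(a), equal work at all levels), giving O(n^2 log n).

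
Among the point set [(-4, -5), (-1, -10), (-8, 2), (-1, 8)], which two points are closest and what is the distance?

Computing all pairwise distances among 4 points:

d((-4, -5), (-1, -10)) = 5.831 <-- minimum
d((-4, -5), (-8, 2)) = 8.0623
d((-4, -5), (-1, 8)) = 13.3417
d((-1, -10), (-8, 2)) = 13.8924
d((-1, -10), (-1, 8)) = 18.0
d((-8, 2), (-1, 8)) = 9.2195

Closest pair: (-4, -5) and (-1, -10) with distance 5.831

The closest pair is (-4, -5) and (-1, -10) with Euclidean distance 5.831. For 4 points, brute-force pairwise comparison is shown above. For large n, the divide-and-conquer algorithm (sort by x, recurse on halves, check the dividing strip) achieves O(n log n).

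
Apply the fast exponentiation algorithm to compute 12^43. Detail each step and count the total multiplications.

Computing 12^43 by squaring (build up from 12^1; each line after the first costs one multiplication):

12^1 = 12
12^2 = (12^1)^2 = 12^2 = 144
12^4 = (12^2)^2 = 144^2 = 20736
12^5 = 12 * 12^4 = 12 * 20736 = 248832
12^10 = (12^5)^2 = 248832^2 = 61917364224
12^20 = (12^10)^2 = 61917364224^2 = 3833759992447475122176
12^21 = 12 * 12^20 = 12 * 3833759992447475122176 = 46005119909369701466112
12^42 = (12^21)^2 = 46005119909369701466112^2 = 2116471057875484488839167999221661362284396544
12^43 = 12 * 12^42 = 12 * 2116471057875484488839167999221661362284396544 = 25397652694505813866070015990659936347412758528

Result: 25397652694505813866070015990659936347412758528
Multiplications needed: 8 (8 lines after 12^1)

12^43 = 25397652694505813866070015990659936347412758528. Using exponentiation by squaring, this requires 8 multiplications. The key idea: if the exponent is even, square the half-power; if odd, multiply by the base once.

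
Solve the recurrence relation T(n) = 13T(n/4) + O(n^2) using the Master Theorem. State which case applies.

Master Theorem for T(n) = 13T(n/4) + O(n^2):

a = 13, b = 4, c = 2
log_b(a) = log_4(13) = 1.8502

Case 3: c = 2 > log_4(13) = 1.8502
T(n) = O(n^2) = O(n^2)

For T(n) = 13T(n/4) + O(n^2): log_4(13) = 1.8502. This is Case 3 of the Master Theorem (c > log_b(a), work dominated by root), giving O(n^2).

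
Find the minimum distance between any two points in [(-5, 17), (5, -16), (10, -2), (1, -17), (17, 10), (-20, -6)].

Computing all pairwise distances among 6 points:

d((-5, 17), (5, -16)) = 34.4819
d((-5, 17), (10, -2)) = 24.2074
d((-5, 17), (1, -17)) = 34.5254
d((-5, 17), (17, 10)) = 23.0868
d((-5, 17), (-20, -6)) = 27.4591
d((5, -16), (10, -2)) = 14.8661
d((5, -16), (1, -17)) = 4.1231 <-- minimum
d((5, -16), (17, 10)) = 28.6356
d((5, -16), (-20, -6)) = 26.9258
d((10, -2), (1, -17)) = 17.4929
d((10, -2), (17, 10)) = 13.8924
d((10, -2), (-20, -6)) = 30.2655
d((1, -17), (17, 10)) = 31.3847
d((1, -17), (-20, -6)) = 23.7065
d((17, 10), (-20, -6)) = 40.3113

Closest pair: (5, -16) and (1, -17) with distance 4.1231

The closest pair is (5, -16) and (1, -17) with Euclidean distance 4.1231. For 6 points, brute-force pairwise comparison is shown above. For large n, the divide-and-conquer algorithm (sort by x, recurse on halves, check the dividing strip) achieves O(n log n).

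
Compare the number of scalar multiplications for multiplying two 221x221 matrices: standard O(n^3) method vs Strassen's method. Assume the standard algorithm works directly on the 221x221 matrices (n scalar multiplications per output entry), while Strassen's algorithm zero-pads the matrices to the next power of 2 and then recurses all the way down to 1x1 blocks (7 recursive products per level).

Matrix multiplication for 221x221 matrices:

Strassen's algorithm requires power-of-2 dimensions. Pad 221x221 to 256x256 (next power of 2).

Standard algorithm: 221^3 = 10793861 multiplications
Strassen's algorithm: 7^(log2(256)) = 7^8 = 5764801 multiplications
Savings: 10793861 - 5764801 = 5029060 multiplications

Standard: 10793861 multiplications (221^3). Strassen: 5764801 multiplications (7^8, after padding to 256x256). Strassen reduces 8 recursive multiplications to 7 at each level.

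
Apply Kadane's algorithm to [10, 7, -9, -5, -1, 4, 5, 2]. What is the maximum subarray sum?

Using Kadane's algorithm on [10, 7, -9, -5, -1, 4, 5, 2]:

Scanning through the array:
Position 1 (value 7): max_ending_here = 17, max_so_far = 17
Position 2 (value -9): max_ending_here = 8, max_so_far = 17
Position 3 (value -5): max_ending_here = 3, max_so_far = 17
Position 4 (value -1): max_ending_here = 2, max_so_far = 17
Position 5 (value 4): max_ending_here = 6, max_so_far = 17
Position 6 (value 5): max_ending_here = 11, max_so_far = 17
Position 7 (value 2): max_ending_here = 13, max_so_far = 17

Maximum subarray: [10, 7]
Maximum sum: 17

The maximum subarray is [10, 7] with sum 17. This subarray runs from index 0 to index 1.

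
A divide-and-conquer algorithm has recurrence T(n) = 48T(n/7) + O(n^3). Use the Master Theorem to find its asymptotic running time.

Master Theorem for T(n) = 48T(n/7) + O(n^3):

a = 48, b = 7, c = 3
log_b(a) = log_7(48) = 1.9894

Case 3: c = 3 > log_7(48) = 1.9894
T(n) = O(n^3) = O(n^3)

For T(n) = 48T(n/7) + O(n^3): log_7(48) = 1.9894. This is Case 3 of the Master Theorem (c > log_b(a), work dominated by root), giving O(n^3).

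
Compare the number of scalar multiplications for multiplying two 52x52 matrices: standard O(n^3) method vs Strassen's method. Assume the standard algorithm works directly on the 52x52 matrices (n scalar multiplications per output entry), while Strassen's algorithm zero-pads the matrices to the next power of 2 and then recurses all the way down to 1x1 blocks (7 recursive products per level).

Matrix multiplication for 52x52 matrices:

Strassen's algorithm requires power-of-2 dimensions. Pad 52x52 to 64x64 (next power of 2).

Standard algorithm: 52^3 = 140608 multiplications
Strassen's algorithm: 7^(log2(64)) = 7^6 = 117649 multiplications
Savings: 140608 - 117649 = 22959 multiplications

Standard: 140608 multiplications (52^3). Strassen: 117649 multiplications (7^6, after padding to 64x64). Strassen reduces 8 recursive multiplications to 7 at each level.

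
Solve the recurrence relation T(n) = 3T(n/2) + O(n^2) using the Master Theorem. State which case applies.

Master Theorem for T(n) = 3T(n/2) + O(n^2):

a = 3, b = 2, c = 2
log_b(a) = log_2(3) = 1.5850

Case 3: c = 2 > log_2(3) = 1.5850
T(n) = O(n^2) = O(n^2)

For T(n) = 3T(n/2) + O(n^2): log_2(3) = 1.5850. This is Case 3 of the Master Theorem (c > log_b(a), work dominated by root), giving O(n^2).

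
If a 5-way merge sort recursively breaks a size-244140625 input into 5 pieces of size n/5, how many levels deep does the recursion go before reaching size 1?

For divide and conquer with division factor 5:

Problem sizes at each level:
Level 0: 244140625
Level 1: 48828125
Level 2: 9765625
Level 3: 1953125
Level 4: 390625
Level 5: 78125
Level 6: 15625
Level 7: 3125
Level 8: 625
Level 9: 125
Level 10: 25
Level 11: 5
Level 12: 1

The root is level 0 and the size-1 base case is level 12 (the tree spans levels 0 through 12, i.e. 13 levels counting the root), so the depth is the number of divisions: log_5(244140625) = 12

The recursion tree depth is log_5(244140625) = 12. At each level, the problem size is divided by 5, so it takes 12 divisions to reduce to a base case of size 1. The algorithm makes 5 recursive calls at each level.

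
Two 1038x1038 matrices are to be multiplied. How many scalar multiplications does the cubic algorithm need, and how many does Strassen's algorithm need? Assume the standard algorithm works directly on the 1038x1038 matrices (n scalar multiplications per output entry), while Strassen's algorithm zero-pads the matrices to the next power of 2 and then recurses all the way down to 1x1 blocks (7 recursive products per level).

Matrix multiplication for 1038x1038 matrices:

Strassen's algorithm requires power-of-2 dimensions. Pad 1038x1038 to 2048x2048 (next power of 2).

Standard algorithm: 1038^3 = 1118386872 multiplications
Strassen's algorithm: 7^(log2(2048)) = 7^11 = 1977326743 multiplications
Difference: 1118386872 - 1977326743 = -858939871 (Strassen uses MORE here due to padding overhead — for small or just-over-power-of-2 n, padding can outweigh the per-level savings)

Standard: 1118386872 multiplications (1038^3). Strassen: 1977326743 multiplications (7^11, after padding to 2048x2048). Strassen reduces 8 recursive multiplications to 7 at each level.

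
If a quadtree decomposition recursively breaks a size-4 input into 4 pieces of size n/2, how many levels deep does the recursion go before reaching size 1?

For divide and conquer with division factor 2:

Problem sizes at each level:
Level 0: 4
Level 1: 2
Level 2: 1

The root is level 0 and the size-1 base case is level 2 (the tree spans levels 0 through 2, i.e. 3 levels counting the root), so the depth is the number of divisions: log_2(4) = 2

The recursion tree depth is log_2(4) = 2. At each level, the problem size is divided by 2, so it takes 2 divisions to reduce to a base case of size 1. The algorithm makes 4 recursive calls at each level.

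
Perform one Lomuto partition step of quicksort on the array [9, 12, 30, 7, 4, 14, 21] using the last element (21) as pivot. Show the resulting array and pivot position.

Lomuto partition with pivot = 21:

Initial array: [9, 12, 30, 7, 4, 14, 21]

arr[0]=9 <= 21: swap with position 0, array becomes [9, 12, 30, 7, 4, 14, 21]
arr[1]=12 <= 21: swap with position 1, array becomes [9, 12, 30, 7, 4, 14, 21]
arr[2]=30 > 21: no swap
arr[3]=7 <= 21: swap with position 2, array becomes [9, 12, 7, 30, 4, 14, 21]
arr[4]=4 <= 21: swap with position 3, array becomes [9, 12, 7, 4, 30, 14, 21]
arr[5]=14 <= 21: swap with position 4, array becomes [9, 12, 7, 4, 14, 30, 21]

Place pivot at position 5: [9, 12, 7, 4, 14, 21, 30]
Pivot position: 5

After partitioning with pivot 21, the array becomes [9, 12, 7, 4, 14, 21, 30]. The pivot is placed at index 5. All elements to the left of the pivot are <= 21, and all elements to the right are > 21.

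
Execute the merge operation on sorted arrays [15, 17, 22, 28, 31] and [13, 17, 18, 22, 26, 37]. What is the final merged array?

Merging process:

Compare 15 vs 13: take 13 from right. Merged: [13]
Compare 15 vs 17: take 15 from left. Merged: [13, 15]
Compare 17 vs 17: take 17 from left. Merged: [13, 15, 17]
Compare 22 vs 17: take 17 from right. Merged: [13, 15, 17, 17]
Compare 22 vs 18: take 18 from right. Merged: [13, 15, 17, 17, 18]
Compare 22 vs 22: take 22 from left. Merged: [13, 15, 17, 17, 18, 22]
Compare 28 vs 22: take 22 from right. Merged: [13, 15, 17, 17, 18, 22, 22]
Compare 28 vs 26: take 26 from right. Merged: [13, 15, 17, 17, 18, 22, 22, 26]
Compare 28 vs 37: take 28 from left. Merged: [13, 15, 17, 17, 18, 22, 22, 26, 28]
Compare 31 vs 37: take 31 from left. Merged: [13, 15, 17, 17, 18, 22, 22, 26, 28, 31]
Append remaining from right: [37]. Merged: [13, 15, 17, 17, 18, 22, 22, 26, 28, 31, 37]

Final merged array: [13, 15, 17, 17, 18, 22, 22, 26, 28, 31, 37]
Total comparisons: 10

The merged array is [13, 15, 17, 17, 18, 22, 22, 26, 28, 31, 37], requiring 10 comparisons. The merge step runs in O(n) time where n is the total number of elements.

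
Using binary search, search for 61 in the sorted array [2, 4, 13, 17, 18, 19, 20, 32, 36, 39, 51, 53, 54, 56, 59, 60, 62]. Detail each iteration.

Binary search for 61 in [2, 4, 13, 17, 18, 19, 20, 32, 36, 39, 51, 53, 54, 56, 59, 60, 62]:

lo=0, hi=16, mid=8, arr[mid]=36 -> 36 < 61, search right half
lo=9, hi=16, mid=12, arr[mid]=54 -> 54 < 61, search right half
lo=13, hi=16, mid=14, arr[mid]=59 -> 59 < 61, search right half
lo=15, hi=16, mid=15, arr[mid]=60 -> 60 < 61, search right half
lo=16, hi=16, mid=16, arr[mid]=62 -> 62 > 61, search left half
lo=16 > hi=15, target 61 not found

Binary search determines that 61 is not in the array after 5 comparisons. The search space was exhausted without finding the target.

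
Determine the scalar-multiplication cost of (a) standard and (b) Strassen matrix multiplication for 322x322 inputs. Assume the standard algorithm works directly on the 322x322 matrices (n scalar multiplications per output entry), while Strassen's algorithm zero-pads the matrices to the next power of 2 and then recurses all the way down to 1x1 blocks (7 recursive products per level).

Matrix multiplication for 322x322 matrices:

Strassen's algorithm requires power-of-2 dimensions. Pad 322x322 to 512x512 (next power of 2).

Standard algorithm: 322^3 = 33386248 multiplications
Strassen's algorithm: 7^(log2(512)) = 7^9 = 40353607 multiplications
Difference: 33386248 - 40353607 = -6967359 (Strassen uses MORE here due to padding overhead — for small or just-over-power-of-2 n, padding can outweigh the per-level savings)

Standard: 33386248 multiplications (322^3). Strassen: 40353607 multiplications (7^9, after padding to 512x512). Strassen reduces 8 recursive multiplications to 7 at each level.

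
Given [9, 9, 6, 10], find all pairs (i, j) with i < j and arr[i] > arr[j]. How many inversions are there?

Finding inversions in [9, 9, 6, 10]:

(0, 2): arr[0]=9 > arr[2]=6
(1, 2): arr[1]=9 > arr[2]=6

Total inversions: 2

The array has 2 inversion(s): (0,2), (1,2). Each pair (i,j) satisfies i < j and arr[i] > arr[j].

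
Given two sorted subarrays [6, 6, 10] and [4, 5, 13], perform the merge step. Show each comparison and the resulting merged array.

Merging process:

Compare 6 vs 4: take 4 from right. Merged: [4]
Compare 6 vs 5: take 5 from right. Merged: [4, 5]
Compare 6 vs 13: take 6 from left. Merged: [4, 5, 6]
Compare 6 vs 13: take 6 from left. Merged: [4, 5, 6, 6]
Compare 10 vs 13: take 10 from left. Merged: [4, 5, 6, 6, 10]
Append remaining from right: [13]. Merged: [4, 5, 6, 6, 10, 13]

Final merged array: [4, 5, 6, 6, 10, 13]
Total comparisons: 5

The merged array is [4, 5, 6, 6, 10, 13], requiring 5 comparisons. The merge step runs in O(n) time where n is the total number of elements.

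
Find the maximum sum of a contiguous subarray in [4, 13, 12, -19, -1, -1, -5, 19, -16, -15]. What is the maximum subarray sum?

Using Kadane's algorithm on [4, 13, 12, -19, -1, -1, -5, 19, -16, -15]:

Scanning through the array:
Position 1 (value 13): max_ending_here = 17, max_so_far = 17
Position 2 (value 12): max_ending_here = 29, max_so_far = 29
Position 3 (value -19): max_ending_here = 10, max_so_far = 29
Position 4 (value -1): max_ending_here = 9, max_so_far = 29
Position 5 (value -1): max_ending_here = 8, max_so_far = 29
Position 6 (value -5): max_ending_here = 3, max_so_far = 29
Position 7 (value 19): max_ending_here = 22, max_so_far = 29
Position 8 (value -16): max_ending_here = 6, max_so_far = 29
Position 9 (value -15): max_ending_here = -9, max_so_far = 29

Maximum subarray: [4, 13, 12]
Maximum sum: 29

The maximum subarray is [4, 13, 12] with sum 29. This subarray runs from index 0 to index 2.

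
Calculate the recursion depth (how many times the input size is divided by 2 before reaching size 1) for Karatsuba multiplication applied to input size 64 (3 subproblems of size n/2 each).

For divide and conquer with division factor 2:

Problem sizes at each level:
Level 0: 64
Level 1: 32
Level 2: 16
Level 3: 8
Level 4: 4
Level 5: 2
Level 6: 1

The root is level 0 and the size-1 base case is level 6 (the tree spans levels 0 through 6, i.e. 7 levels counting the root), so the depth is the number of divisions: log_2(64) = 6

The recursion tree depth is log_2(64) = 6. At each level, the problem size is divided by 2, so it takes 6 divisions to reduce to a base case of size 1. The algorithm makes 3 recursive calls at each level.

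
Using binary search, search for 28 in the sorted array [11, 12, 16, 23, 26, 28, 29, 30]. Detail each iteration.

Binary search for 28 in [11, 12, 16, 23, 26, 28, 29, 30]:

lo=0, hi=7, mid=3, arr[mid]=23 -> 23 < 28, search right half
lo=4, hi=7, mid=5, arr[mid]=28 -> Found target at index 5!

Binary search finds 28 at index 5 after 2 comparisons. The search repeatedly halves the search space by comparing with the middle element.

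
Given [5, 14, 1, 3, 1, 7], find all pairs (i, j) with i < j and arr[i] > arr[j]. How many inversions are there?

Finding inversions in [5, 14, 1, 3, 1, 7]:

(0, 2): arr[0]=5 > arr[2]=1
(0, 3): arr[0]=5 > arr[3]=3
(0, 4): arr[0]=5 > arr[4]=1
(1, 2): arr[1]=14 > arr[2]=1
(1, 3): arr[1]=14 > arr[3]=3
(1, 4): arr[1]=14 > arr[4]=1
(1, 5): arr[1]=14 > arr[5]=7
(3, 4): arr[3]=3 > arr[4]=1

Total inversions: 8

The array has 8 inversion(s): (0,2), (0,3), (0,4), (1,2), (1,3), (1,4), (1,5), (3,4). Each pair (i,j) satisfies i < j and arr[i] > arr[j].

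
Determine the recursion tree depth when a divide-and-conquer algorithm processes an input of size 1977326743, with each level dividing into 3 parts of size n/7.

For divide and conquer with division factor 7:

Problem sizes at each level:
Level 0: 1977326743
Level 1: 282475249
Level 2: 40353607
Level 3: 5764801
Level 4: 823543
Level 5: 117649
Level 6: 16807
Level 7: 2401
Level 8: 343
Level 9: 49
Level 10: 7
Level 11: 1

The root is level 0 and the size-1 base case is level 11 (the tree spans levels 0 through 11, i.e. 12 levels counting the root), so the depth is the number of divisions: log_7(1977326743) = 11

The recursion tree depth is log_7(1977326743) = 11. At each level, the problem size is divided by 7, so it takes 11 divisions to reduce to a base case of size 1. The algorithm makes 3 recursive calls at each level.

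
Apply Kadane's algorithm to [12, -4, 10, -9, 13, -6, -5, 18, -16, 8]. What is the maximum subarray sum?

Using Kadane's algorithm on [12, -4, 10, -9, 13, -6, -5, 18, -16, 8]:

Scanning through the array:
Position 1 (value -4): max_ending_here = 8, max_so_far = 12
Position 2 (value 10): max_ending_here = 18, max_so_far = 18
Position 3 (value -9): max_ending_here = 9, max_so_far = 18
Position 4 (value 13): max_ending_here = 22, max_so_far = 22
Position 5 (value -6): max_ending_here = 16, max_so_far = 22
Position 6 (value -5): max_ending_here = 11, max_so_far = 22
Position 7 (value 18): max_ending_here = 29, max_so_far = 29
Position 8 (value -16): max_ending_here = 13, max_so_far = 29
Position 9 (value 8): max_ending_here = 21, max_so_far = 29

Maximum subarray: [12, -4, 10, -9, 13, -6, -5, 18]
Maximum sum: 29

The maximum subarray is [12, -4, 10, -9, 13, -6, -5, 18] with sum 29. This subarray runs from index 0 to index 7.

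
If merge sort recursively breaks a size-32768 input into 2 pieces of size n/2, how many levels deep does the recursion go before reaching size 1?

For divide and conquer with division factor 2:

Problem sizes at each level:
Level 0: 32768
Level 1: 16384
Level 2: 8192
Level 3: 4096
Level 4: 2048
Level 5: 1024
Level 6: 512
Level 7: 256
Level 8: 128
Level 9: 64
Level 10: 32
Level 11: 16
Level 12: 8
Level 13: 4
Level 14: 2
Level 15: 1

The root is level 0 and the size-1 base case is level 15 (the tree spans levels 0 through 15, i.e. 16 levels counting the root), so the depth is the number of divisions: log_2(32768) = 15

The recursion tree depth is log_2(32768) = 15. At each level, the problem size is divided by 2, so it takes 15 divisions to reduce to a base case of size 1. The algorithm makes 2 recursive calls at each level.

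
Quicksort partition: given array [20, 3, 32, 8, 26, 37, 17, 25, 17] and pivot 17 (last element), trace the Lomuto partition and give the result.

Lomuto partition with pivot = 17:

Initial array: [20, 3, 32, 8, 26, 37, 17, 25, 17]

arr[0]=20 > 17: no swap
arr[1]=3 <= 17: swap with position 0, array becomes [3, 20, 32, 8, 26, 37, 17, 25, 17]
arr[2]=32 > 17: no swap
arr[3]=8 <= 17: swap with position 1, array becomes [3, 8, 32, 20, 26, 37, 17, 25, 17]
arr[4]=26 > 17: no swap
arr[5]=37 > 17: no swap
arr[6]=17 <= 17: swap with position 2, array becomes [3, 8, 17, 20, 26, 37, 32, 25, 17]
arr[7]=25 > 17: no swap

Place pivot at position 3: [3, 8, 17, 17, 26, 37, 32, 25, 20]
Pivot position: 3

After partitioning with pivot 17, the array becomes [3, 8, 17, 17, 26, 37, 32, 25, 20]. The pivot is placed at index 3. All elements to the left of the pivot are <= 17, and all elements to the right are > 17.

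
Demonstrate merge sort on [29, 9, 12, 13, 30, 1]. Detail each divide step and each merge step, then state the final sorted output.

Merge sort trace:

Split: [29, 9, 12, 13, 30, 1] -> [29, 9, 12] and [13, 30, 1]
  Split: [29, 9, 12] -> [29] and [9, 12]
    Split: [9, 12] -> [9] and [12]
    Merge: [9] + [12] -> [9, 12]
  Merge: [29] + [9, 12] -> [9, 12, 29]
  Split: [13, 30, 1] -> [13] and [30, 1]
    Split: [30, 1] -> [30] and [1]
    Merge: [30] + [1] -> [1, 30]
  Merge: [13] + [1, 30] -> [1, 13, 30]
Merge: [9, 12, 29] + [1, 13, 30] -> [1, 9, 12, 13, 29, 30]

Final sorted array: [1, 9, 12, 13, 29, 30]

The merge sort proceeds by recursively splitting the array and merging sorted halves.
After all merges, the sorted array is [1, 9, 12, 13, 29, 30].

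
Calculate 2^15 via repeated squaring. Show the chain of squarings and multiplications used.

Computing 2^15 by squaring (build up from 2^1; each line after the first costs one multiplication):

2^1 = 2
2^2 = (2^1)^2 = 2^2 = 4
2^3 = 2 * 2^2 = 2 * 4 = 8
2^6 = (2^3)^2 = 8^2 = 64
2^7 = 2 * 2^6 = 2 * 64 = 128
2^14 = (2^7)^2 = 128^2 = 16384
2^15 = 2 * 2^14 = 2 * 16384 = 32768

Result: 32768
Multiplications needed: 6 (6 lines after 2^1)

2^15 = 32768. Using exponentiation by squaring, this requires 6 multiplications. The key idea: if the exponent is even, square the half-power; if odd, multiply by the base once.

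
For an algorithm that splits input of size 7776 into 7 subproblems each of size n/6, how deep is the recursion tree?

For divide and conquer with division factor 6:

Problem sizes at each level:
Level 0: 7776
Level 1: 1296
Level 2: 216
Level 3: 36
Level 4: 6
Level 5: 1

The root is level 0 and the size-1 base case is level 5 (the tree spans levels 0 through 5, i.e. 6 levels counting the root), so the depth is the number of divisions: log_6(7776) = 5

The recursion tree depth is log_6(7776) = 5. At each level, the problem size is divided by 6, so it takes 5 divisions to reduce to a base case of size 1. The algorithm makes 7 recursive calls at each level.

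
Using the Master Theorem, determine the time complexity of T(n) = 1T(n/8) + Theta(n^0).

Master Theorem for T(n) = 1T(n/8) + O(n^0):

a = 1, b = 8, c = 0
log_b(a) = log_8(1) = 0.0000

Case 2: c = 0 = log_8(1) = 0.0000
T(n) = O(n^0 log n) = O(log n)

For T(n) = 1T(n/8) + O(n^0): log_8(1) = 0.0000. This is Case 2 of the Master Theorem (c = log_b(a), equal work at all levels), giving O(log n).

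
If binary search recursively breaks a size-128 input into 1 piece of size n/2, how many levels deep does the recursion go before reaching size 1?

For divide and conquer with division factor 2:

Problem sizes at each level:
Level 0: 128
Level 1: 64
Level 2: 32
Level 3: 16
Level 4: 8
Level 5: 4
Level 6: 2
Level 7: 1

The root is level 0 and the size-1 base case is level 7 (the tree spans levels 0 through 7, i.e. 8 levels counting the root), so the depth is the number of divisions: log_2(128) = 7

The recursion tree depth is log_2(128) = 7. At each level, the problem size is divided by 2, so it takes 7 divisions to reduce to a base case of size 1. The algorithm makes 1 recursive call at each level.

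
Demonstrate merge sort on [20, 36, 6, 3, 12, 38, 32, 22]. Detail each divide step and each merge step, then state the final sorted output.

Merge sort trace:

Split: [20, 36, 6, 3, 12, 38, 32, 22] -> [20, 36, 6, 3] and [12, 38, 32, 22]
  Split: [20, 36, 6, 3] -> [20, 36] and [6, 3]
    Split: [20, 36] -> [20] and [36]
    Merge: [20] + [36] -> [20, 36]
    Split: [6, 3] -> [6] and [3]
    Merge: [6] + [3] -> [3, 6]
  Merge: [20, 36] + [3, 6] -> [3, 6, 20, 36]
  Split: [12, 38, 32, 22] -> [12, 38] and [32, 22]
    Split: [12, 38] -> [12] and [38]
    Merge: [12] + [38] -> [12, 38]
    Split: [32, 22] -> [32] and [22]
    Merge: [32] + [22] -> [22, 32]
  Merge: [12, 38] + [22, 32] -> [12, 22, 32, 38]
Merge: [3, 6, 20, 36] + [12, 22, 32, 38] -> [3, 6, 12, 20, 22, 32, 36, 38]

Final sorted array: [3, 6, 12, 20, 22, 32, 36, 38]

The merge sort proceeds by recursively splitting the array and merging sorted halves.
After all merges, the sorted array is [3, 6, 12, 20, 22, 32, 36, 38].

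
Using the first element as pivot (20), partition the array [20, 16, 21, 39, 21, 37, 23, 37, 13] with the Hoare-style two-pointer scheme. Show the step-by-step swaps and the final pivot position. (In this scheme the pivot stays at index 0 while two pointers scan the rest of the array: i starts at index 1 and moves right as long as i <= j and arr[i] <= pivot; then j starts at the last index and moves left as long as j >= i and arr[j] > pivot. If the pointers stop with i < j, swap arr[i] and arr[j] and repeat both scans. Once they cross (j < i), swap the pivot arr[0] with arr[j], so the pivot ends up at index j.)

Hoare-style two-pointer partition with pivot = 20:

Initial array: [20, 16, 21, 39, 21, 37, 23, 37, 13]

Pointers start at i = 1, j = 8.
i stops at index 2 (arr[2]=21 > 20), j stops at index 8 (arr[8]=13 <= 20): swap arr[2] and arr[8], array becomes [20, 16, 13, 39, 21, 37, 23, 37, 21]
i ends at 3, j ends at 2: the pointers have crossed (j < i), so scanning stops.

Swap pivot arr[0] with arr[2] to place pivot at position 2: [13, 16, 20, 39, 21, 37, 23, 37, 21]
Pivot position: 2

After partitioning with pivot 20, the array becomes [13, 16, 20, 39, 21, 37, 23, 37, 21]. The pivot is placed at index 2. All elements to the left of the pivot are <= 20, and all elements to the right are > 20.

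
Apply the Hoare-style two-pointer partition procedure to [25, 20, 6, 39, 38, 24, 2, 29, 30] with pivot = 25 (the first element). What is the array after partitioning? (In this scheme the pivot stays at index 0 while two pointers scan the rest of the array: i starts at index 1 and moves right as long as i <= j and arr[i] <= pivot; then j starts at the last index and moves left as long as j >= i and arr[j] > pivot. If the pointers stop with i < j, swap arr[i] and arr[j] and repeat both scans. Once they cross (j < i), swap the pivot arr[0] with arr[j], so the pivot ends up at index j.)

Hoare-style two-pointer partition with pivot = 25:

Initial array: [25, 20, 6, 39, 38, 24, 2, 29, 30]

Pointers start at i = 1, j = 8.
i stops at index 3 (arr[3]=39 > 25), j stops at index 6 (arr[6]=2 <= 25): swap arr[3] and arr[6], array becomes [25, 20, 6, 2, 38, 24, 39, 29, 30]
i stops at index 4 (arr[4]=38 > 25), j stops at index 5 (arr[5]=24 <= 25): swap arr[4] and arr[5], array becomes [25, 20, 6, 2, 24, 38, 39, 29, 30]
i ends at 5, j ends at 4: the pointers have crossed (j < i), so scanning stops.

Swap pivot arr[0] with arr[4] to place pivot at position 4: [24, 20, 6, 2, 25, 38, 39, 29, 30]
Pivot position: 4

After partitioning with pivot 25, the array becomes [24, 20, 6, 2, 25, 38, 39, 29, 30]. The pivot is placed at index 4. All elements to the left of the pivot are <= 25, and all elements to the right are > 25.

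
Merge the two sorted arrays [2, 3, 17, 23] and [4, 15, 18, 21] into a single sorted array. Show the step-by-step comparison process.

Merging process:

Compare 2 vs 4: take 2 from left. Merged: [2]
Compare 3 vs 4: take 3 from left. Merged: [2, 3]
Compare 17 vs 4: take 4 from right. Merged: [2, 3, 4]
Compare 17 vs 15: take 15 from right. Merged: [2, 3, 4, 15]
Compare 17 vs 18: take 17 from left. Merged: [2, 3, 4, 15, 17]
Compare 23 vs 18: take 18 from right. Merged: [2, 3, 4, 15, 17, 18]
Compare 23 vs 21: take 21 from right. Merged: [2, 3, 4, 15, 17, 18, 21]
Append remaining from left: [23]. Merged: [2, 3, 4, 15, 17, 18, 21, 23]

Final merged array: [2, 3, 4, 15, 17, 18, 21, 23]
Total comparisons: 7

The merged array is [2, 3, 4, 15, 17, 18, 21, 23], requiring 7 comparisons. The merge step runs in O(n) time where n is the total number of elements.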